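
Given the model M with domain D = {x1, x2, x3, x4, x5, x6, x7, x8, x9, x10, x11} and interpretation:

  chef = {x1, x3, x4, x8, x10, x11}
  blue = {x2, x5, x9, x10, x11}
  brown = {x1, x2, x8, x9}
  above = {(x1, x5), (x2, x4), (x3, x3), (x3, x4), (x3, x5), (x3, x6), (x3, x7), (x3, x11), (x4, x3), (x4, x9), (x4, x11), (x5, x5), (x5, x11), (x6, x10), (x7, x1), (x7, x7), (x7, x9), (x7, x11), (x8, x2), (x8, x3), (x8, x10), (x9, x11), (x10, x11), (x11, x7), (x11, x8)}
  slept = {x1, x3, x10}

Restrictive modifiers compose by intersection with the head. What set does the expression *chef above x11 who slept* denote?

{x3, x10}

⟦above x11⟧ = {x : ⟨x, x11⟩ ∈ ⟦above⟧} = {x3, x4, x5, x7, x9, x10}
⟦who slept⟧ = ⟦slept⟧ = {x1, x3, x10}
⟦chef⟧ = {x1, x3, x4, x8, x10, x11}
… ∩ ⟦above x11⟧ = {x1, x3, x4, x8, x10, x11} ∩ {x3, x4, x5, x7, x9, x10} = {x3, x4, x10}
… ∩ ⟦who slept⟧ = {x3, x4, x10} ∩ {x1, x3, x10} = {x3, x10}
So ⟦chef above x11 who slept⟧ = {x3, x10}.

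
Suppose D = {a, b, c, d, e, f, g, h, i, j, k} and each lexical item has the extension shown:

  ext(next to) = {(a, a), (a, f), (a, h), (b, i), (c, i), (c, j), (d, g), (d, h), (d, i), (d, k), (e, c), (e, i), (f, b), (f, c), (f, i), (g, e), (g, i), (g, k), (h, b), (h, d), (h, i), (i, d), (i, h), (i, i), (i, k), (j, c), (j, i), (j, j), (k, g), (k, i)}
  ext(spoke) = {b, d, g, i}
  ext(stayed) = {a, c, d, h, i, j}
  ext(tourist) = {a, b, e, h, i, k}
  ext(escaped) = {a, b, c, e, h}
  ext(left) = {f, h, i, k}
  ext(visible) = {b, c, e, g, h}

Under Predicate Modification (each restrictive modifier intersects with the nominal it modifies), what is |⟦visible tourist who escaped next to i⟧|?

⟦who escaped⟧ = ⟦escaped⟧ = {a, b, c, e, h}
⟦next to i⟧ = {x : ⟨x, i⟩ ∈ ⟦next to⟧} = {b, c, d, e, f, g, h, i, j, k}
⟦tourist⟧ = {a, b, e, h, i, k}
… ∩ ⟦who escaped⟧ = {a, b, e, h, i, k} ∩ {a, b, c, e, h} = {a, b, e, h}
… ∩ ⟦next to i⟧ = {a, b, e, h} ∩ {b, c, d, e, f, g, h, i, j, k} = {b, e, h}
… ∩ ⟦visible⟧ = {b, e, h} ∩ {b, c, e, g, h} = {b, e, h}
⟦visible tourist who escaped next to i⟧ = {b, e, h}, so the cardinality is 3.

3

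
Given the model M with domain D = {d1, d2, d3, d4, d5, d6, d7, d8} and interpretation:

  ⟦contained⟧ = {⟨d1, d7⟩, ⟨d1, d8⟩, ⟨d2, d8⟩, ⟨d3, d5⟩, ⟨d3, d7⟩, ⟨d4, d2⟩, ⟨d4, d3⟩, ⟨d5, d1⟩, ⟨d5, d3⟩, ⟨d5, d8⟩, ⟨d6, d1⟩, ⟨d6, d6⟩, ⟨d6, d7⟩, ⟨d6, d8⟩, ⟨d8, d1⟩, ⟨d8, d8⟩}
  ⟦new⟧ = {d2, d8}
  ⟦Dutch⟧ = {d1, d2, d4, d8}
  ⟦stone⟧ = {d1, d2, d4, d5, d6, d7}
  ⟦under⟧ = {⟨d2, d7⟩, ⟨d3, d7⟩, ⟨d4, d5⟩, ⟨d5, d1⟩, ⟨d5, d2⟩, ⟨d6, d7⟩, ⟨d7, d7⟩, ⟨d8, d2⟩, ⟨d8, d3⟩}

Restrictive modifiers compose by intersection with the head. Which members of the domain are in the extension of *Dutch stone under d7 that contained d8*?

⟦under d7⟧ = {x : ⟨x, d7⟩ ∈ ⟦under⟧} = {d2, d3, d6, d7}
⟦that contained d8⟧ = {x : ⟨x, d8⟩ ∈ ⟦contained⟧} = {d1, d2, d5, d6, d8}
⟦stone⟧ = {d1, d2, d4, d5, d6, d7}
… ∩ ⟦under d7⟧ = {d1, d2, d4, d5, d6, d7} ∩ {d2, d3, d6, d7} = {d2, d6, d7}
… ∩ ⟦that contained d8⟧ = {d2, d6, d7} ∩ {d1, d2, d5, d6, d8} = {d2, d6}
… ∩ ⟦Dutch⟧ = {d2, d6} ∩ {d1, d2, d4, d8} = {d2}
So ⟦Dutch stone under d7 that contained d8⟧ = {d2}.

{d2}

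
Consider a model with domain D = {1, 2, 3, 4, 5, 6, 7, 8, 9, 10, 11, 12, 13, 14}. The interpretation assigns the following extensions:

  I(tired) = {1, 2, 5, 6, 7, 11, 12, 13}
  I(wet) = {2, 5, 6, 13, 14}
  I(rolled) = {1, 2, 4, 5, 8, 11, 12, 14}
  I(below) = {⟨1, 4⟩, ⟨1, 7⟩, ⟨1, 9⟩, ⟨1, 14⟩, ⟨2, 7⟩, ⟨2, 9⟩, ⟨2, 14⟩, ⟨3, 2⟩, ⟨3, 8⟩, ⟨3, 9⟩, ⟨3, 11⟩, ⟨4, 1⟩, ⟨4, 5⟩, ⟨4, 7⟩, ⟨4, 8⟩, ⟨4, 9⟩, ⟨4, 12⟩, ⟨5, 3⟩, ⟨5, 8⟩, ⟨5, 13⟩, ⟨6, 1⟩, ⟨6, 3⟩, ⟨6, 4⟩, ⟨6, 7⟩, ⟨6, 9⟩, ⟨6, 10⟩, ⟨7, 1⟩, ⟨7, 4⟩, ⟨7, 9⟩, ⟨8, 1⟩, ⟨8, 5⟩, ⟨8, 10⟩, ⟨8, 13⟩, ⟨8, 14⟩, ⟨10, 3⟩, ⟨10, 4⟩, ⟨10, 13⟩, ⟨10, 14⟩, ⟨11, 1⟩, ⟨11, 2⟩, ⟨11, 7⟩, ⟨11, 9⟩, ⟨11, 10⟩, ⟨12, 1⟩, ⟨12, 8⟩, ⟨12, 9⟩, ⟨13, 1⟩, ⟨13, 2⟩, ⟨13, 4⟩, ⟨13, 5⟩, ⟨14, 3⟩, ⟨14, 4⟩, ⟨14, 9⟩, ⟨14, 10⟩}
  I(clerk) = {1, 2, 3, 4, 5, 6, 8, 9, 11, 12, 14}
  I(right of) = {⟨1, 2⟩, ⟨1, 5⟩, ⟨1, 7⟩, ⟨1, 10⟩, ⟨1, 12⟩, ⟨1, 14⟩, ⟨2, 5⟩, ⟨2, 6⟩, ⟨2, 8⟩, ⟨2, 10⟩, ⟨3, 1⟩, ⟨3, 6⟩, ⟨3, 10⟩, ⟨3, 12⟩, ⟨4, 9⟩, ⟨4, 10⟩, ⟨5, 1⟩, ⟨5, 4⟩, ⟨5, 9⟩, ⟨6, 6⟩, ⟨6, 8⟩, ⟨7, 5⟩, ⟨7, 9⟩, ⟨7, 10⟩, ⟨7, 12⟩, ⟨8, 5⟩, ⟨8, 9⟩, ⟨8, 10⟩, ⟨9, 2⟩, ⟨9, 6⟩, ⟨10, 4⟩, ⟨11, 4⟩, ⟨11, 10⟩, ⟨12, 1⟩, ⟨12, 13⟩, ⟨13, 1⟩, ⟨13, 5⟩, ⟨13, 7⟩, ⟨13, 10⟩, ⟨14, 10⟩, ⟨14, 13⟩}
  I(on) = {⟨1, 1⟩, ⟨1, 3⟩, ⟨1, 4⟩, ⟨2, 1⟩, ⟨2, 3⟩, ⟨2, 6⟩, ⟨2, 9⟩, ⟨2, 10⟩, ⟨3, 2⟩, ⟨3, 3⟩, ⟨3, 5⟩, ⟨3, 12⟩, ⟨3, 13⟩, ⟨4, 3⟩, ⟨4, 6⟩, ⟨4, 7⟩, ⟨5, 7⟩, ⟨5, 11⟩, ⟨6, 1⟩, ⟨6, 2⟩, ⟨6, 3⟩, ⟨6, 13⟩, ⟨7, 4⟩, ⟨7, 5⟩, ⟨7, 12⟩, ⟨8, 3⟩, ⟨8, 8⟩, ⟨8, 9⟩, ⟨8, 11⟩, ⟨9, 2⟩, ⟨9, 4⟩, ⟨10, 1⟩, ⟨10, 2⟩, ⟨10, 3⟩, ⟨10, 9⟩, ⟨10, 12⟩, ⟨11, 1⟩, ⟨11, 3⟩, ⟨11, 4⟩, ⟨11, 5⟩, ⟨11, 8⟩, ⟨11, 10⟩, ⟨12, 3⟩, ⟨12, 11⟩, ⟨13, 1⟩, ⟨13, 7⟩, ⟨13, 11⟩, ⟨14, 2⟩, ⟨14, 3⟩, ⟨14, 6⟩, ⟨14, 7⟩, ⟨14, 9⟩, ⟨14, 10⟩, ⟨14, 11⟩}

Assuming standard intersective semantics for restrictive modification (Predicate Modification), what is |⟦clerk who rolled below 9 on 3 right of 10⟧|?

5

⟦who rolled⟧ = ⟦rolled⟧ = {1, 2, 4, 5, 8, 11, 12, 14}
⟦below 9⟧ = {x : ⟨x, 9⟩ ∈ ⟦below⟧} = {1, 2, 3, 4, 6, 7, 11, 12, 14}
⟦on 3⟧ = {x : ⟨x, 3⟩ ∈ ⟦on⟧} = {1, 2, 3, 4, 6, 8, 10, 11, 12, 14}
⟦right of 10⟧ = {x : ⟨x, 10⟩ ∈ ⟦right of⟧} = {1, 2, 3, 4, 7, 8, 11, 13, 14}
⟦clerk⟧ = {1, 2, 3, 4, 5, 6, 8, 9, 11, 12, 14}
… ∩ ⟦who rolled⟧ = {1, 2, 3, 4, 5, 6, 8, 9, 11, 12, 14} ∩ {1, 2, 4, 5, 8, 11, 12, 14} = {1, 2, 4, 5, 8, 11, 12, 14}
… ∩ ⟦below 9⟧ = {1, 2, 4, 5, 8, 11, 12, 14} ∩ {1, 2, 3, 4, 6, 7, 11, 12, 14} = {1, 2, 4, 11, 12, 14}
… ∩ ⟦on 3⟧ = {1, 2, 4, 11, 12, 14} ∩ {1, 2, 3, 4, 6, 8, 10, 11, 12, 14} = {1, 2, 4, 11, 12, 14}
… ∩ ⟦right of 10⟧ = {1, 2, 4, 11, 12, 14} ∩ {1, 2, 3, 4, 7, 8, 11, 13, 14} = {1, 2, 4, 11, 14}
⟦clerk who rolled below 9 on 3 right of 10⟧ = {1, 2, 4, 11, 14}, so the cardinality is 5.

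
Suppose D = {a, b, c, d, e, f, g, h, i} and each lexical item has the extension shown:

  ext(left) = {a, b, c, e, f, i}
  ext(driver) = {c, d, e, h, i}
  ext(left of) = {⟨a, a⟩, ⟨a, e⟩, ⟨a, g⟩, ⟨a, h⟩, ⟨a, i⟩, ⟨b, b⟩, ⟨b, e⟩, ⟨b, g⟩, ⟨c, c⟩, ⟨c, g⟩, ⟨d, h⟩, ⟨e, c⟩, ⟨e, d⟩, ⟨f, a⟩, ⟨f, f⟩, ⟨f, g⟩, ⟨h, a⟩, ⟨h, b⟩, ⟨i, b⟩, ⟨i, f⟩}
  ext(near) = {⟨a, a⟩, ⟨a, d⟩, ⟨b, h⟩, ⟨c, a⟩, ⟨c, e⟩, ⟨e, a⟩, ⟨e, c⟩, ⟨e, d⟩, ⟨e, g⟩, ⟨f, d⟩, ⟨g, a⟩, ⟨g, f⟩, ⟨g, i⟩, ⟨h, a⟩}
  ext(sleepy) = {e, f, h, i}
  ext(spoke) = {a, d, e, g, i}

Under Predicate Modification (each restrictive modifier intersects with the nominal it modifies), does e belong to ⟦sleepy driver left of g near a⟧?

⟦left of g⟧ = {x : ⟨x, g⟩ ∈ ⟦left of⟧} = {a, b, c, f}
⟦near a⟧ = {x : ⟨x, a⟩ ∈ ⟦near⟧} = {a, c, e, g, h}
⟦driver⟧ = {c, d, e, h, i}
… ∩ ⟦left of g⟧ = {c, d, e, h, i} ∩ {a, b, c, f} = {c}
… ∩ ⟦near a⟧ = {c} ∩ {a, c, e, g, h} = {c}
… ∩ ⟦sleepy⟧ = {c} ∩ {e, f, h, i} = ∅
⟦sleepy driver left of g near a⟧ = ∅; e ∉ this set.

no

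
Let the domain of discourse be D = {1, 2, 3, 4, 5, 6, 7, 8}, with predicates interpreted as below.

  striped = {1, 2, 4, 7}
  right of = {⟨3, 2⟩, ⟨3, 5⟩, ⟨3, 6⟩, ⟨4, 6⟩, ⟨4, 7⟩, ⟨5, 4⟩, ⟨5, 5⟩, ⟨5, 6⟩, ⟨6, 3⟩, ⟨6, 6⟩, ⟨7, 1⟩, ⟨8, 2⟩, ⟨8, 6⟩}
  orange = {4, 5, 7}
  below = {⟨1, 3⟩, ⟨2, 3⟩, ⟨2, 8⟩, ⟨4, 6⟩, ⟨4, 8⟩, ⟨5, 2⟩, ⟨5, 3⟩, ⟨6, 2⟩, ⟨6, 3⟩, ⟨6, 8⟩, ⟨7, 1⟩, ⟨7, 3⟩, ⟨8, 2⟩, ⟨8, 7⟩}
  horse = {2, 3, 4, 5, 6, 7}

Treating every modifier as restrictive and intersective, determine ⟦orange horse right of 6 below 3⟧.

{5}

⟦right of 6⟧ = {x : ⟨x, 6⟩ ∈ ⟦right of⟧} = {3, 4, 5, 6, 8}
⟦below 3⟧ = {x : ⟨x, 3⟩ ∈ ⟦below⟧} = {1, 2, 5, 6, 7}
⟦horse⟧ = {2, 3, 4, 5, 6, 7}
… ∩ ⟦right of 6⟧ = {2, 3, 4, 5, 6, 7} ∩ {3, 4, 5, 6, 8} = {3, 4, 5, 6}
… ∩ ⟦below 3⟧ = {3, 4, 5, 6} ∩ {1, 2, 5, 6, 7} = {5, 6}
… ∩ ⟦orange⟧ = {5, 6} ∩ {4, 5, 7} = {5}
So ⟦orange horse right of 6 below 3⟧ = {5}.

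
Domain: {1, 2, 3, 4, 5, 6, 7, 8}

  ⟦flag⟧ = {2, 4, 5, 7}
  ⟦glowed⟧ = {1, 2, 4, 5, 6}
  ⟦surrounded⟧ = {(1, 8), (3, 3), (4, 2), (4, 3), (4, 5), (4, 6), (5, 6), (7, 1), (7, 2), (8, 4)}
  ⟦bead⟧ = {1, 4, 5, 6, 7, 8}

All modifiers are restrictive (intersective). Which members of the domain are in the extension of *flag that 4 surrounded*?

⟦that 4 surrounded⟧ = {x : ⟨4, x⟩ ∈ ⟦surrounded⟧} = {2, 3, 5, 6}
⟦flag⟧ = {2, 4, 5, 7}
… ∩ ⟦that 4 surrounded⟧ = {2, 4, 5, 7} ∩ {2, 3, 5, 6} = {2, 5}
So ⟦flag that 4 surrounded⟧ = {2, 5}.

{2, 5}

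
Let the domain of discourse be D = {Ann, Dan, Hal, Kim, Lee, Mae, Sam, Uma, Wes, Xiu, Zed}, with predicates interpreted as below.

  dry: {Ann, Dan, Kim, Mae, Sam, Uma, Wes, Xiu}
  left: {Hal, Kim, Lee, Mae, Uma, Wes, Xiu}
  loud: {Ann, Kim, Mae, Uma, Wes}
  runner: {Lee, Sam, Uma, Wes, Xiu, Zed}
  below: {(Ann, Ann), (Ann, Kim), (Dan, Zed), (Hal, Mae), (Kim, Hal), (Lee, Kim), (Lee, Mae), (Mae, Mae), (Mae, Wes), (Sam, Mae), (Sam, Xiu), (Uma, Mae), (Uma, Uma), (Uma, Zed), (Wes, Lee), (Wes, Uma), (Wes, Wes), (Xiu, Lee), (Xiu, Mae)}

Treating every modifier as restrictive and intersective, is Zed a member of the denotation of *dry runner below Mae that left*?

⟦below Mae⟧ = {x : ⟨x, Mae⟩ ∈ ⟦below⟧} = {Hal, Lee, Mae, Sam, Uma, Xiu}
⟦that left⟧ = ⟦left⟧ = {Hal, Kim, Lee, Mae, Uma, Wes, Xiu}
⟦runner⟧ = {Lee, Sam, Uma, Wes, Xiu, Zed}
… ∩ ⟦below Mae⟧ = {Lee, Sam, Uma, Wes, Xiu, Zed} ∩ {Hal, Lee, Mae, Sam, Uma, Xiu} = {Lee, Sam, Uma, Xiu}
… ∩ ⟦that left⟧ = {Lee, Sam, Uma, Xiu} ∩ {Hal, Kim, Lee, Mae, Uma, Wes, Xiu} = {Lee, Uma, Xiu}
… ∩ ⟦dry⟧ = {Lee, Uma, Xiu} ∩ {Ann, Dan, Kim, Mae, Sam, Uma, Wes, Xiu} = {Uma, Xiu}
⟦dry runner below Mae that left⟧ = {Uma, Xiu}; Zed ∉ this set.

no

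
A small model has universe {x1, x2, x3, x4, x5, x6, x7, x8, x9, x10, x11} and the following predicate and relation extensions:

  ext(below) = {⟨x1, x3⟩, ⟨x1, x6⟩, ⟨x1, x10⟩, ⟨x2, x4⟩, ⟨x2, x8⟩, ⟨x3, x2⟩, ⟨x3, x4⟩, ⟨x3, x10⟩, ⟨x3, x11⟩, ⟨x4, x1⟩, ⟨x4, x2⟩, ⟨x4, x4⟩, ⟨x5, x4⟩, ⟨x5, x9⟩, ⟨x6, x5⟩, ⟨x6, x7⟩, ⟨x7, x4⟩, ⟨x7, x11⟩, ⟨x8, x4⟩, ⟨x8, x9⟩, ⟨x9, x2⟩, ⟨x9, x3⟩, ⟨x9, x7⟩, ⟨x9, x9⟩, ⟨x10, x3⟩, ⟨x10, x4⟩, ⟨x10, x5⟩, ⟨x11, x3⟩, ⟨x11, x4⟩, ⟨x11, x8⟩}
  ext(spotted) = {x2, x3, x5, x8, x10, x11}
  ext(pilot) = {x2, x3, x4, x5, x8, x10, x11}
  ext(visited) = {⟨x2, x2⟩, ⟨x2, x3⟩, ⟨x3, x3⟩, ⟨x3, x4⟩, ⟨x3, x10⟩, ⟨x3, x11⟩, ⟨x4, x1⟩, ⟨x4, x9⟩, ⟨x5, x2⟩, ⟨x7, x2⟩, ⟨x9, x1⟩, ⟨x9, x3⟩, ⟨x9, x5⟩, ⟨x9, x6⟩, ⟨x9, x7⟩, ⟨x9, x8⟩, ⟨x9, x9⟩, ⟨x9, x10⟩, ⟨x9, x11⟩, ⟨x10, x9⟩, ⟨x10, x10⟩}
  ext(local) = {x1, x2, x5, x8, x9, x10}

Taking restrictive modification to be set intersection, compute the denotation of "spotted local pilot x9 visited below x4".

{x5, x8, x10}

⟦x9 visited⟧ = {x : ⟨x9, x⟩ ∈ ⟦visited⟧} = {x1, x3, x5, x6, x7, x8, x9, x10, x11}
⟦below x4⟧ = {x : ⟨x, x4⟩ ∈ ⟦below⟧} = {x2, x3, x4, x5, x7, x8, x10, x11}
⟦pilot⟧ = {x2, x3, x4, x5, x8, x10, x11}
… ∩ ⟦x9 visited⟧ = {x2, x3, x4, x5, x8, x10, x11} ∩ {x1, x3, x5, x6, x7, x8, x9, x10, x11} = {x3, x5, x8, x10, x11}
… ∩ ⟦below x4⟧ = {x3, x5, x8, x10, x11} ∩ {x2, x3, x4, x5, x7, x8, x10, x11} = {x3, x5, x8, x10, x11}
… ∩ ⟦spotted⟧ = {x3, x5, x8, x10, x11} ∩ {x2, x3, x5, x8, x10, x11} = {x3, x5, x8, x10, x11}
… ∩ ⟦local⟧ = {x3, x5, x8, x10, x11} ∩ {x1, x2, x5, x8, x9, x10} = {x5, x8, x10}
So ⟦spotted local pilot x9 visited below x4⟧ = {x5, x8, x10}.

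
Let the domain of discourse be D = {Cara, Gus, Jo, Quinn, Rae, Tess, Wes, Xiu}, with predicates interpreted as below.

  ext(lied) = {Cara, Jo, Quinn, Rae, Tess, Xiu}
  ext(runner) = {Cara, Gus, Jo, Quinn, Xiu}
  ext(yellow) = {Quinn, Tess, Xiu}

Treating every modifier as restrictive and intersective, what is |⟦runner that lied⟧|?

4

⟦that lied⟧ = ⟦lied⟧ = {Cara, Jo, Quinn, Rae, Tess, Xiu}
⟦runner⟧ = {Cara, Gus, Jo, Quinn, Xiu}
… ∩ ⟦that lied⟧ = {Cara, Gus, Jo, Quinn, Xiu} ∩ {Cara, Jo, Quinn, Rae, Tess, Xiu} = {Cara, Jo, Quinn, Xiu}
⟦runner that lied⟧ = {Cara, Jo, Quinn, Xiu}, so the cardinality is 4.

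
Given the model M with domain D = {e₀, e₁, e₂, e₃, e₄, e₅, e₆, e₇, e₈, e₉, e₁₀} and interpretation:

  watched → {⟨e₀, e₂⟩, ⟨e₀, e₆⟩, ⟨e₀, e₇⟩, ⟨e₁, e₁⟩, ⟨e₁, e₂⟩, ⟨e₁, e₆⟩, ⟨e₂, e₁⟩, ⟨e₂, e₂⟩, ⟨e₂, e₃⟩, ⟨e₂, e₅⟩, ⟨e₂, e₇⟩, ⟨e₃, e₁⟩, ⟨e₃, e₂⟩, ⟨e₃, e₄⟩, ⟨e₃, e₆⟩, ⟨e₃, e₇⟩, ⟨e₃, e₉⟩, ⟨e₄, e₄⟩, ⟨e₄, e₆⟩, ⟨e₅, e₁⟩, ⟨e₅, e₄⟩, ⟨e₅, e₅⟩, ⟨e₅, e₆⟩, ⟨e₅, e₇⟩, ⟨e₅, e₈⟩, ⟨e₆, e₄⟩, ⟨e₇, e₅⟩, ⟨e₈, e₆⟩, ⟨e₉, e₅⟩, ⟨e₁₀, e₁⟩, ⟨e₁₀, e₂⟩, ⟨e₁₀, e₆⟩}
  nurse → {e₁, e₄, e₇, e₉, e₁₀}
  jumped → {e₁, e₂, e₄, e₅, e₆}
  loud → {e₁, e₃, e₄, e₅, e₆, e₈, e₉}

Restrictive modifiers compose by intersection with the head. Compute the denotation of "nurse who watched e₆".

⟦who watched e₆⟧ = {x : ⟨x, e₆⟩ ∈ ⟦watched⟧} = {e₀, e₁, e₃, e₄, e₅, e₈, e₁₀}
⟦nurse⟧ = {e₁, e₄, e₇, e₉, e₁₀}
… ∩ ⟦who watched e₆⟧ = {e₁, e₄, e₇, e₉, e₁₀} ∩ {e₀, e₁, e₃, e₄, e₅, e₈, e₁₀} = {e₁, e₄, e₁₀}
So ⟦nurse who watched e₆⟧ = {e₁, e₄, e₁₀}.

{e₁, e₄, e₁₀}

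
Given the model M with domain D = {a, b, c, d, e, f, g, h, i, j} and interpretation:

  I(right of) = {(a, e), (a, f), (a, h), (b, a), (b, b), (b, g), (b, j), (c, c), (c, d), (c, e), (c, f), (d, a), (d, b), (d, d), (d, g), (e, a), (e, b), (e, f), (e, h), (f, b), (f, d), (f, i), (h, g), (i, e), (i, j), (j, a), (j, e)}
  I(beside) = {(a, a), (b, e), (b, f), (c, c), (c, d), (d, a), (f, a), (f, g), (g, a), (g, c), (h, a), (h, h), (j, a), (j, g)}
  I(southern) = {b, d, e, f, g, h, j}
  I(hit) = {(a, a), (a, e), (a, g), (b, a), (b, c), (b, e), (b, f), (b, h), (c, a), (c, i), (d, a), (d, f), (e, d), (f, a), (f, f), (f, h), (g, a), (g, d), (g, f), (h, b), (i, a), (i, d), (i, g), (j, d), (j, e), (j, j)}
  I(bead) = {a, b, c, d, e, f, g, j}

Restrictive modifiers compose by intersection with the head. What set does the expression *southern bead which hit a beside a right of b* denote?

⟦which hit a⟧ = {x : ⟨x, a⟩ ∈ ⟦hit⟧} = {a, b, c, d, f, g, i}
⟦beside a⟧ = {x : ⟨x, a⟩ ∈ ⟦beside⟧} = {a, d, f, g, h, j}
⟦right of b⟧ = {x : ⟨x, b⟩ ∈ ⟦right of⟧} = {b, d, e, f}
⟦bead⟧ = {a, b, c, d, e, f, g, j}
… ∩ ⟦which hit a⟧ = {a, b, c, d, e, f, g, j} ∩ {a, b, c, d, f, g, i} = {a, b, c, d, f, g}
… ∩ ⟦beside a⟧ = {a, b, c, d, f, g} ∩ {a, d, f, g, h, j} = {a, d, f, g}
… ∩ ⟦right of b⟧ = {a, d, f, g} ∩ {b, d, e, f} = {d, f}
… ∩ ⟦southern⟧ = {d, f} ∩ {b, d, e, f, g, h, j} = {d, f}
So ⟦southern bead which hit a beside a right of b⟧ = {d, f}.

{d, f}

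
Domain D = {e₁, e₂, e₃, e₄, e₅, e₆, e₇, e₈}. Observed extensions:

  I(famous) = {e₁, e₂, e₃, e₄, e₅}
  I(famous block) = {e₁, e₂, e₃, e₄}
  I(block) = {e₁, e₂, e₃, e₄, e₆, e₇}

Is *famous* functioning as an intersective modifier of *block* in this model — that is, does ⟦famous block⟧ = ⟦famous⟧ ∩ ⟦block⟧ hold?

⟦famous⟧ ∩ ⟦block⟧ = {e₁, e₂, e₃, e₄, e₅} ∩ {e₁, e₂, e₃, e₄, e₆, e₇} = {e₁, e₂, e₃, e₄}
Observed ⟦famous block⟧ = {e₁, e₂, e₃, e₄}.
These coincide, so the modifier is intersective here.

yes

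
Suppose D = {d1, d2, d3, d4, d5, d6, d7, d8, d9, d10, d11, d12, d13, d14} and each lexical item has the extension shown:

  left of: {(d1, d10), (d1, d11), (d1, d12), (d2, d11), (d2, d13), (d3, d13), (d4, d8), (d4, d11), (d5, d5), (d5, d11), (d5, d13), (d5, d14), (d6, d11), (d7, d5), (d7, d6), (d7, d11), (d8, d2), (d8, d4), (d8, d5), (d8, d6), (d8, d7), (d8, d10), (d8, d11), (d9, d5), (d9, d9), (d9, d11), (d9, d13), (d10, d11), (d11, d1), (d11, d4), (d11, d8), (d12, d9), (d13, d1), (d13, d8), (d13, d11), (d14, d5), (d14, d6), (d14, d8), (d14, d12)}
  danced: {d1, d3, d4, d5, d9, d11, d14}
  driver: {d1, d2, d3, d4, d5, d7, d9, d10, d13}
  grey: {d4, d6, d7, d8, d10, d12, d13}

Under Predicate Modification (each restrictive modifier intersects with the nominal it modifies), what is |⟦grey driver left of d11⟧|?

4

⟦left of d11⟧ = {x : ⟨x, d11⟩ ∈ ⟦left of⟧} = {d1, d2, d4, d5, d6, d7, d8, d9, d10, d13}
⟦driver⟧ = {d1, d2, d3, d4, d5, d7, d9, d10, d13}
… ∩ ⟦left of d11⟧ = {d1, d2, d3, d4, d5, d7, d9, d10, d13} ∩ {d1, d2, d4, d5, d6, d7, d8, d9, d10, d13} = {d1, d2, d4, d5, d7, d9, d10, d13}
… ∩ ⟦grey⟧ = {d1, d2, d4, d5, d7, d9, d10, d13} ∩ {d4, d6, d7, d8, d10, d12, d13} = {d4, d7, d10, d13}
⟦grey driver left of d11⟧ = {d4, d7, d10, d13}, so the cardinality is 4.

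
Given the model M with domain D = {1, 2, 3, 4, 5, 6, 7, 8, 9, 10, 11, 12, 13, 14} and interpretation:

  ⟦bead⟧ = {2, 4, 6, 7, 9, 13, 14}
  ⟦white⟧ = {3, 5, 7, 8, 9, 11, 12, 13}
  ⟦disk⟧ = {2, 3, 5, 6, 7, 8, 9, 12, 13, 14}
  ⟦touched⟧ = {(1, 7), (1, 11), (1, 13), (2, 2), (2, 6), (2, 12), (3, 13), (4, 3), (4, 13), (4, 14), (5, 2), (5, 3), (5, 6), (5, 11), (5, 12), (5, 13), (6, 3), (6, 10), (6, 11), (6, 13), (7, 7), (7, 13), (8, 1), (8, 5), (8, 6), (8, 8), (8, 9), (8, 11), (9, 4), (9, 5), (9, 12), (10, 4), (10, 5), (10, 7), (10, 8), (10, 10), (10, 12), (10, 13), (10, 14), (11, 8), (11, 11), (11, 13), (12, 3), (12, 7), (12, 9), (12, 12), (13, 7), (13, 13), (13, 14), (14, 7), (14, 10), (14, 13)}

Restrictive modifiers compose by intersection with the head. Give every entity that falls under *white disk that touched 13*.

{3, 5, 7, 13}

⟦that touched 13⟧ = {x : ⟨x, 13⟩ ∈ ⟦touched⟧} = {1, 3, 4, 5, 6, 7, 10, 11, 13, 14}
⟦disk⟧ = {2, 3, 5, 6, 7, 8, 9, 12, 13, 14}
… ∩ ⟦that touched 13⟧ = {2, 3, 5, 6, 7, 8, 9, 12, 13, 14} ∩ {1, 3, 4, 5, 6, 7, 10, 11, 13, 14} = {3, 5, 6, 7, 13, 14}
… ∩ ⟦white⟧ = {3, 5, 6, 7, 13, 14} ∩ {3, 5, 7, 8, 9, 11, 12, 13} = {3, 5, 7, 13}
So ⟦white disk that touched 13⟧ = {3, 5, 7, 13}.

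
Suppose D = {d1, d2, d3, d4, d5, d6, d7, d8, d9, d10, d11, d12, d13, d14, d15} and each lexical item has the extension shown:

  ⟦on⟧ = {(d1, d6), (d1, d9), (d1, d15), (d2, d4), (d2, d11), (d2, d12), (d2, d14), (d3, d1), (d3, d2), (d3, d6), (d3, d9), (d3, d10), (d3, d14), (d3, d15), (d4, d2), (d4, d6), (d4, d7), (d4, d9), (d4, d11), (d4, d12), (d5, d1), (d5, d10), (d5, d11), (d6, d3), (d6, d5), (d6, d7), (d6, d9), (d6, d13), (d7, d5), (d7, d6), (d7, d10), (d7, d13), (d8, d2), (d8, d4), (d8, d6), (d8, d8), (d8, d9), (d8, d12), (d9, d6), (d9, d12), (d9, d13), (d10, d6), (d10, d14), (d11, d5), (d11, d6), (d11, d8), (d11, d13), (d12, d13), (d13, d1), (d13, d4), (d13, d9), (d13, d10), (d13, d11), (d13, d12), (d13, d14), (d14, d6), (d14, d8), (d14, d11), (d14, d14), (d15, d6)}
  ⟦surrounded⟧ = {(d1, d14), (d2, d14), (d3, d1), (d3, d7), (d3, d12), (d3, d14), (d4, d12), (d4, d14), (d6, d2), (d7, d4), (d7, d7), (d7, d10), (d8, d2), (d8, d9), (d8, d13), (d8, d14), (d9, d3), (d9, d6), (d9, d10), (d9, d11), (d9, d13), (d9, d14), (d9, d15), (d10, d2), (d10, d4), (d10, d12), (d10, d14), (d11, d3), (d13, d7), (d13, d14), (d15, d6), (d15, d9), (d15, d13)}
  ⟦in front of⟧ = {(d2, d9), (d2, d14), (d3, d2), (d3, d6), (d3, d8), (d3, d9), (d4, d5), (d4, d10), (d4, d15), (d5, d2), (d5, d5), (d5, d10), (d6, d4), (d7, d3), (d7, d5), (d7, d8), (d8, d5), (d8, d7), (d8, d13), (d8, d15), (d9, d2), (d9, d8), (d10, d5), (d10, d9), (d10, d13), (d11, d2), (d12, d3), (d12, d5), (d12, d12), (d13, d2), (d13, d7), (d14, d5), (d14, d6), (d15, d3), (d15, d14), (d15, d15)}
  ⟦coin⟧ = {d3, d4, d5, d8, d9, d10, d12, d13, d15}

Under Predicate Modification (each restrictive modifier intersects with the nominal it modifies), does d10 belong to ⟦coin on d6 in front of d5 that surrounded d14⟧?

yes

⟦on d6⟧ = {x : ⟨x, d6⟩ ∈ ⟦on⟧} = {d1, d3, d4, d7, d8, d9, d10, d11, d14, d15}
⟦in front of d5⟧ = {x : ⟨x, d5⟩ ∈ ⟦in front of⟧} = {d4, d5, d7, d8, d10, d12, d14}
⟦that surrounded d14⟧ = {x : ⟨x, d14⟩ ∈ ⟦surrounded⟧} = {d1, d2, d3, d4, d8, d9, d10, d13}
⟦coin⟧ = {d3, d4, d5, d8, d9, d10, d12, d13, d15}
… ∩ ⟦on d6⟧ = {d3, d4, d5, d8, d9, d10, d12, d13, d15} ∩ {d1, d3, d4, d7, d8, d9, d10, d11, d14, d15} = {d3, d4, d8, d9, d10, d15}
… ∩ ⟦in front of d5⟧ = {d3, d4, d8, d9, d10, d15} ∩ {d4, d5, d7, d8, d10, d12, d14} = {d4, d8, d10}
… ∩ ⟦that surrounded d14⟧ = {d4, d8, d10} ∩ {d1, d2, d3, d4, d8, d9, d10, d13} = {d4, d8, d10}
⟦coin on d6 in front of d5 that surrounded d14⟧ = {d4, d8, d10}; d10 ∈ this set.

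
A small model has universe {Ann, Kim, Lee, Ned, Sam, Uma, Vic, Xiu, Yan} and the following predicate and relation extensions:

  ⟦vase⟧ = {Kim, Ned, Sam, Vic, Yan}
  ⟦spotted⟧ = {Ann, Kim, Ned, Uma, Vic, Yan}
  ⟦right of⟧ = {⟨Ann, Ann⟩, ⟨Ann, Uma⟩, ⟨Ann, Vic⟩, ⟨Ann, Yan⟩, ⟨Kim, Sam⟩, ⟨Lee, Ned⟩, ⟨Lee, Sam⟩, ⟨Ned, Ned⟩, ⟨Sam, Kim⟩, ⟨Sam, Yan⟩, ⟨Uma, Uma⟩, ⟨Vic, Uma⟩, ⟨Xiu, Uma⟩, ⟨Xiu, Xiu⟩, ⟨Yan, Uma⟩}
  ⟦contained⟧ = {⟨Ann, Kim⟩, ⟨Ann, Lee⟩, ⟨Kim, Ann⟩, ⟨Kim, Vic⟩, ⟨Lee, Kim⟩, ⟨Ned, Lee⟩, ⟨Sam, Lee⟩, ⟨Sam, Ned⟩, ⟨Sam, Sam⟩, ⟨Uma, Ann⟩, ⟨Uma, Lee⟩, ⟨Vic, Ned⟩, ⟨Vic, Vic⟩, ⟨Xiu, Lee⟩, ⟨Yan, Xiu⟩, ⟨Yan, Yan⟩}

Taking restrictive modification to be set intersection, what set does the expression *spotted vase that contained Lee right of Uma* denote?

⟦that contained Lee⟧ = {x : ⟨x, Lee⟩ ∈ ⟦contained⟧} = {Ann, Ned, Sam, Uma, Xiu}
⟦right of Uma⟧ = {x : ⟨x, Uma⟩ ∈ ⟦right of⟧} = {Ann, Uma, Vic, Xiu, Yan}
⟦vase⟧ = {Kim, Ned, Sam, Vic, Yan}
… ∩ ⟦that contained Lee⟧ = {Kim, Ned, Sam, Vic, Yan} ∩ {Ann, Ned, Sam, Uma, Xiu} = {Ned, Sam}
… ∩ ⟦right of Uma⟧ = {Ned, Sam} ∩ {Ann, Uma, Vic, Xiu, Yan} = ∅
… ∩ ⟦spotted⟧ = ∅ ∩ {Ann, Kim, Ned, Uma, Vic, Yan} = ∅
So ⟦spotted vase that contained Lee right of Uma⟧ = {}.

{}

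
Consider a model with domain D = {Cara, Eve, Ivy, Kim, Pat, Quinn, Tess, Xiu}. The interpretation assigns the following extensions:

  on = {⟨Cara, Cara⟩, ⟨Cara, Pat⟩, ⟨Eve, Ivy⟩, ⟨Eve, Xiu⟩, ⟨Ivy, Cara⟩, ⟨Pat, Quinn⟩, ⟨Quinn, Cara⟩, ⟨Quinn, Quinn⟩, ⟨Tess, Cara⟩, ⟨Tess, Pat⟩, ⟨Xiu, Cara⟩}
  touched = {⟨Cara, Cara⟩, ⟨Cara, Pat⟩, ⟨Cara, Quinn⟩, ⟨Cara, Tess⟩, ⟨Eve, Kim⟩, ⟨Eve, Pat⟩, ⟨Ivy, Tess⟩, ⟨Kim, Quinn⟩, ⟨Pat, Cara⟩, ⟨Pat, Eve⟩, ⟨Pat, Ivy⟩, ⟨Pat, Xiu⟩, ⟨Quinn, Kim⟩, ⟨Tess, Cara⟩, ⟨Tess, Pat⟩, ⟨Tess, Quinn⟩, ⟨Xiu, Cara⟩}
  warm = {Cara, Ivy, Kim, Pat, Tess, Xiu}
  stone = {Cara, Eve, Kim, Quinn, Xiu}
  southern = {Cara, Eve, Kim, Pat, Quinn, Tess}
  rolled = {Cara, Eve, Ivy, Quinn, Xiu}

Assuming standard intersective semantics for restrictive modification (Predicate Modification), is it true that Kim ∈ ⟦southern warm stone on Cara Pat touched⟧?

no

⟦on Cara⟧ = {x : ⟨x, Cara⟩ ∈ ⟦on⟧} = {Cara, Ivy, Quinn, Tess, Xiu}
⟦Pat touched⟧ = {x : ⟨Pat, x⟩ ∈ ⟦touched⟧} = {Cara, Eve, Ivy, Xiu}
⟦stone⟧ = {Cara, Eve, Kim, Quinn, Xiu}
… ∩ ⟦on Cara⟧ = {Cara, Eve, Kim, Quinn, Xiu} ∩ {Cara, Ivy, Quinn, Tess, Xiu} = {Cara, Quinn, Xiu}
… ∩ ⟦Pat touched⟧ = {Cara, Quinn, Xiu} ∩ {Cara, Eve, Ivy, Xiu} = {Cara, Xiu}
… ∩ ⟦southern⟧ = {Cara, Xiu} ∩ {Cara, Eve, Kim, Pat, Quinn, Tess} = {Cara}
… ∩ ⟦warm⟧ = {Cara} ∩ {Cara, Ivy, Kim, Pat, Tess, Xiu} = {Cara}
⟦southern warm stone on Cara Pat touched⟧ = {Cara}; Kim ∉ this set.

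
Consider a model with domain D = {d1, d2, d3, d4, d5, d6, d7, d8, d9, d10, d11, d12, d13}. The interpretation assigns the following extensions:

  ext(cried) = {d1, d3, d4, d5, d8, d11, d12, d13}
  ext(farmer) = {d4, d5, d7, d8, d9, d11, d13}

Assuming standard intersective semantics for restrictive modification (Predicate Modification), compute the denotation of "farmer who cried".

⟦who cried⟧ = ⟦cried⟧ = {d1, d3, d4, d5, d8, d11, d12, d13}
⟦farmer⟧ = {d4, d5, d7, d8, d9, d11, d13}
… ∩ ⟦who cried⟧ = {d4, d5, d7, d8, d9, d11, d13} ∩ {d1, d3, d4, d5, d8, d11, d12, d13} = {d4, d5, d8, d11, d13}
So ⟦farmer who cried⟧ = {d4, d5, d8, d11, d13}.

{d4, d5, d8, d11, d13}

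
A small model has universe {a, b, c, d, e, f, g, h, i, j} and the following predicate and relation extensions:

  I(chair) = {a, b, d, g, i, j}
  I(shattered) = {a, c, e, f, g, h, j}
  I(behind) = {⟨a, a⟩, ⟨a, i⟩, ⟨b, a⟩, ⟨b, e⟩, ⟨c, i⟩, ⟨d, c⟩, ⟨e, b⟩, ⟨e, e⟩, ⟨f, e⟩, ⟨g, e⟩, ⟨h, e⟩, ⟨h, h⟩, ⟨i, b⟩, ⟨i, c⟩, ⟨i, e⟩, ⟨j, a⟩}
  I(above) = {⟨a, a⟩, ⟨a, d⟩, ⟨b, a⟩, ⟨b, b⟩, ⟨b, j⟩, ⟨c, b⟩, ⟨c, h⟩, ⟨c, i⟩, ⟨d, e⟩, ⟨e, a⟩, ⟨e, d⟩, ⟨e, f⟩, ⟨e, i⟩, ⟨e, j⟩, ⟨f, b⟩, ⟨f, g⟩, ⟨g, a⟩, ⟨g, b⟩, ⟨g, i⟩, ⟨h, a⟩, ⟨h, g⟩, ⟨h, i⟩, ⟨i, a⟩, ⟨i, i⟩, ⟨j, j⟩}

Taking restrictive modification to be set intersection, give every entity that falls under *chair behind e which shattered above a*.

⟦behind e⟧ = {x : ⟨x, e⟩ ∈ ⟦behind⟧} = {b, e, f, g, h, i}
⟦which shattered⟧ = ⟦shattered⟧ = {a, c, e, f, g, h, j}
⟦above a⟧ = {x : ⟨x, a⟩ ∈ ⟦above⟧} = {a, b, e, g, h, i}
⟦chair⟧ = {a, b, d, g, i, j}
… ∩ ⟦behind e⟧ = {a, b, d, g, i, j} ∩ {b, e, f, g, h, i} = {b, g, i}
… ∩ ⟦which shattered⟧ = {b, g, i} ∩ {a, c, e, f, g, h, j} = {g}
… ∩ ⟦above a⟧ = {g} ∩ {a, b, e, g, h, i} = {g}
So ⟦chair behind e which shattered above a⟧ = {g}.

{g}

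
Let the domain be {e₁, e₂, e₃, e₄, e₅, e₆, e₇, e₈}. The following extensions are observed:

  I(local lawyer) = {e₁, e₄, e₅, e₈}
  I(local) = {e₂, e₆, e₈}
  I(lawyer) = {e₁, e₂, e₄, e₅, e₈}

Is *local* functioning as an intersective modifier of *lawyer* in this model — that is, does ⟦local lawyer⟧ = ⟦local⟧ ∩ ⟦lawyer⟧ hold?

⟦local⟧ ∩ ⟦lawyer⟧ = {e₂, e₆, e₈} ∩ {e₁, e₂, e₄, e₅, e₈} = {e₂, e₈}
Observed ⟦local lawyer⟧ = {e₁, e₄, e₅, e₈}.
These differ, so the modifier is not intersective in this model.

no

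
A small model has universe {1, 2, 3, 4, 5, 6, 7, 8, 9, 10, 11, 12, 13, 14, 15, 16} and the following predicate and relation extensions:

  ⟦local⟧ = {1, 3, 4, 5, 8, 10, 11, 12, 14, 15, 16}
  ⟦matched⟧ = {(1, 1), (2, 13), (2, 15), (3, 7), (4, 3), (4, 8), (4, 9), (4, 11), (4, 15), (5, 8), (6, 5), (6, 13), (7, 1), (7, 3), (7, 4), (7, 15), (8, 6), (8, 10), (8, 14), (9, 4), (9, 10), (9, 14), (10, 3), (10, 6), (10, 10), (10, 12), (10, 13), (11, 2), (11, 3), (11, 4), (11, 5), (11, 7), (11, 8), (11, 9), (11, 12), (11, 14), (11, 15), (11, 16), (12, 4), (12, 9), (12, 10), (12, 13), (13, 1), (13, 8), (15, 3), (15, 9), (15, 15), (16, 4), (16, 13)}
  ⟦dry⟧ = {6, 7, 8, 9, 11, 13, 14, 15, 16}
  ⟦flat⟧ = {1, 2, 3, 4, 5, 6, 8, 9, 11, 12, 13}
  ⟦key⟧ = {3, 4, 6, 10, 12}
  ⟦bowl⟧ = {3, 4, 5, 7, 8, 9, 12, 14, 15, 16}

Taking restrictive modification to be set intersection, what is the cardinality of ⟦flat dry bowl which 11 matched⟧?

2

⟦which 11 matched⟧ = {x : ⟨11, x⟩ ∈ ⟦matched⟧} = {2, 3, 4, 5, 7, 8, 9, 12, 14, 15, 16}
⟦bowl⟧ = {3, 4, 5, 7, 8, 9, 12, 14, 15, 16}
… ∩ ⟦which 11 matched⟧ = {3, 4, 5, 7, 8, 9, 12, 14, 15, 16} ∩ {2, 3, 4, 5, 7, 8, 9, 12, 14, 15, 16} = {3, 4, 5, 7, 8, 9, 12, 14, 15, 16}
… ∩ ⟦flat⟧ = {3, 4, 5, 7, 8, 9, 12, 14, 15, 16} ∩ {1, 2, 3, 4, 5, 6, 8, 9, 11, 12, 13} = {3, 4, 5, 8, 9, 12}
… ∩ ⟦dry⟧ = {3, 4, 5, 8, 9, 12} ∩ {6, 7, 8, 9, 11, 13, 14, 15, 16} = {8, 9}
⟦flat dry bowl which 11 matched⟧ = {8, 9}, so the cardinality is 2.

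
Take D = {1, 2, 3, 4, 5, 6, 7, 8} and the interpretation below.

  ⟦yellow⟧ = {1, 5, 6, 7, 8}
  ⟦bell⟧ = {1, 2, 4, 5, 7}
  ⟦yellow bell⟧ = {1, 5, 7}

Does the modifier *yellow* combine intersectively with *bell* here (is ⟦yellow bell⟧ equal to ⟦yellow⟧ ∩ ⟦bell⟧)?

yes

⟦yellow⟧ ∩ ⟦bell⟧ = {1, 5, 6, 7, 8} ∩ {1, 2, 4, 5, 7} = {1, 5, 7}
Observed ⟦yellow bell⟧ = {1, 5, 7}.
These coincide, so the modifier is intersective here.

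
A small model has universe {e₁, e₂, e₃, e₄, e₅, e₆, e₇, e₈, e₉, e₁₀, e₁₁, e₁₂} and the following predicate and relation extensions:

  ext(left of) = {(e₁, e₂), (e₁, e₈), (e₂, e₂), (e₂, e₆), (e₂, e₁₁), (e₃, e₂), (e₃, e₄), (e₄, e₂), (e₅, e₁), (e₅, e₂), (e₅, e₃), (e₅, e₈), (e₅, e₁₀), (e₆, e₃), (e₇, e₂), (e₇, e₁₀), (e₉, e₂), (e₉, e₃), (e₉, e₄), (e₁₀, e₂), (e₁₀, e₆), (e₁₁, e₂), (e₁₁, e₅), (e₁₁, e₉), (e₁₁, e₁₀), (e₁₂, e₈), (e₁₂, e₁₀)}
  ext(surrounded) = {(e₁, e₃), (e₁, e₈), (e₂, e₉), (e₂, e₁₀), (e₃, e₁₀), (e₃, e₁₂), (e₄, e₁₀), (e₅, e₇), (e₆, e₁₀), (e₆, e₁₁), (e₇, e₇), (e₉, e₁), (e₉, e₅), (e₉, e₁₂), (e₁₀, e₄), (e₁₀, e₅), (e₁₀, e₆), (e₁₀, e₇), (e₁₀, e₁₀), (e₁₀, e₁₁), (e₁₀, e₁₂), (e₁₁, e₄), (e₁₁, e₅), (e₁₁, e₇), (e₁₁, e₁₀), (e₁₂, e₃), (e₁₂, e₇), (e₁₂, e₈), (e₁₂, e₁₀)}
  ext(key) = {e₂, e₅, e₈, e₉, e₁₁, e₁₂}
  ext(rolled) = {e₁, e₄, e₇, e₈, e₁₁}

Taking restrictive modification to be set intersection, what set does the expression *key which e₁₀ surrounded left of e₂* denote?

{e₅, e₁₁}

⟦which e₁₀ surrounded⟧ = {x : ⟨e₁₀, x⟩ ∈ ⟦surrounded⟧} = {e₄, e₅, e₆, e₇, e₁₀, e₁₁, e₁₂}
⟦left of e₂⟧ = {x : ⟨x, e₂⟩ ∈ ⟦left of⟧} = {e₁, e₂, e₃, e₄, e₅, e₇, e₉, e₁₀, e₁₁}
⟦key⟧ = {e₂, e₅, e₈, e₉, e₁₁, e₁₂}
… ∩ ⟦which e₁₀ surrounded⟧ = {e₂, e₅, e₈, e₉, e₁₁, e₁₂} ∩ {e₄, e₅, e₆, e₇, e₁₀, e₁₁, e₁₂} = {e₅, e₁₁, e₁₂}
… ∩ ⟦left of e₂⟧ = {e₅, e₁₁, e₁₂} ∩ {e₁, e₂, e₃, e₄, e₅, e₇, e₉, e₁₀, e₁₁} = {e₅, e₁₁}
So ⟦key which e₁₀ surrounded left of e₂⟧ = {e₅, e₁₁}.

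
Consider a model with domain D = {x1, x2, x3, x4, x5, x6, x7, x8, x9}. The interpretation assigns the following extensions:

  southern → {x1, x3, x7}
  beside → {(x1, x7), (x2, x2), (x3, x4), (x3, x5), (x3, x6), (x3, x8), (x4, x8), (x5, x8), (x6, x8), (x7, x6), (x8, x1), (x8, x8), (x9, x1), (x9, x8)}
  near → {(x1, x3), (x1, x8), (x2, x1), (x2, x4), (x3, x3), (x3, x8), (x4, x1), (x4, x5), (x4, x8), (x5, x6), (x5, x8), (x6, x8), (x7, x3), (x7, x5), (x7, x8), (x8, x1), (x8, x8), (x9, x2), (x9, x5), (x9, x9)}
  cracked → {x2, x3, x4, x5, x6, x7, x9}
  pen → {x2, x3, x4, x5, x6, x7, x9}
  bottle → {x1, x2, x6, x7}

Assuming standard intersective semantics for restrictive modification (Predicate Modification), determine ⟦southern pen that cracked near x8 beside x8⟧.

{x3}

⟦that cracked⟧ = ⟦cracked⟧ = {x2, x3, x4, x5, x6, x7, x9}
⟦near x8⟧ = {x : ⟨x, x8⟩ ∈ ⟦near⟧} = {x1, x3, x4, x5, x6, x7, x8}
⟦beside x8⟧ = {x : ⟨x, x8⟩ ∈ ⟦beside⟧} = {x3, x4, x5, x6, x8, x9}
⟦pen⟧ = {x2, x3, x4, x5, x6, x7, x9}
… ∩ ⟦that cracked⟧ = {x2, x3, x4, x5, x6, x7, x9} ∩ {x2, x3, x4, x5, x6, x7, x9} = {x2, x3, x4, x5, x6, x7, x9}
… ∩ ⟦near x8⟧ = {x2, x3, x4, x5, x6, x7, x9} ∩ {x1, x3, x4, x5, x6, x7, x8} = {x3, x4, x5, x6, x7}
… ∩ ⟦beside x8⟧ = {x3, x4, x5, x6, x7} ∩ {x3, x4, x5, x6, x8, x9} = {x3, x4, x5, x6}
… ∩ ⟦southern⟧ = {x3, x4, x5, x6} ∩ {x1, x3, x7} = {x3}
So ⟦southern pen that cracked near x8 beside x8⟧ = {x3}.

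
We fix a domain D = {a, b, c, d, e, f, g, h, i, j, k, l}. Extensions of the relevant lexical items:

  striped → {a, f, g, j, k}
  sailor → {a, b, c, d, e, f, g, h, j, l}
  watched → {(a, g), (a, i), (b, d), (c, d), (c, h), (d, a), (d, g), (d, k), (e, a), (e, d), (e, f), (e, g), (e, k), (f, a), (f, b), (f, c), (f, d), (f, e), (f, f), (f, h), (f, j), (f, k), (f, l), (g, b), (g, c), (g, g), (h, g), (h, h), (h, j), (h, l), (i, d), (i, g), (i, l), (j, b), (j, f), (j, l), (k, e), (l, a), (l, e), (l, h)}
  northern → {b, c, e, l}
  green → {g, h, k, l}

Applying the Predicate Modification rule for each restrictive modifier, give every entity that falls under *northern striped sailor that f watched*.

⟦that f watched⟧ = {x : ⟨f, x⟩ ∈ ⟦watched⟧} = {a, b, c, d, e, f, h, j, k, l}
⟦sailor⟧ = {a, b, c, d, e, f, g, h, j, l}
… ∩ ⟦that f watched⟧ = {a, b, c, d, e, f, g, h, j, l} ∩ {a, b, c, d, e, f, h, j, k, l} = {a, b, c, d, e, f, h, j, l}
… ∩ ⟦northern⟧ = {a, b, c, d, e, f, h, j, l} ∩ {b, c, e, l} = {b, c, e, l}
… ∩ ⟦striped⟧ = {b, c, e, l} ∩ {a, f, g, j, k} = ∅
So ⟦northern striped sailor that f watched⟧ = {}.

{}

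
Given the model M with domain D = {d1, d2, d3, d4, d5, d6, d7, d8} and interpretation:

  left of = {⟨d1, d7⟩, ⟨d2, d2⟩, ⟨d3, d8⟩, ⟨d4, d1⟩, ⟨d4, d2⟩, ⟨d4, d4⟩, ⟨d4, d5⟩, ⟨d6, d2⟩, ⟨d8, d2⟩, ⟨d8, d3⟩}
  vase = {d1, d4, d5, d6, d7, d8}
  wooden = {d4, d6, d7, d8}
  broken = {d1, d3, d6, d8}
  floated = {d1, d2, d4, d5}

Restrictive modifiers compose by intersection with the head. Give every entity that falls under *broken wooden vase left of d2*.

{d6, d8}

⟦left of d2⟧ = {x : ⟨x, d2⟩ ∈ ⟦left of⟧} = {d2, d4, d6, d8}
⟦vase⟧ = {d1, d4, d5, d6, d7, d8}
… ∩ ⟦left of d2⟧ = {d1, d4, d5, d6, d7, d8} ∩ {d2, d4, d6, d8} = {d4, d6, d8}
… ∩ ⟦broken⟧ = {d4, d6, d8} ∩ {d1, d3, d6, d8} = {d6, d8}
… ∩ ⟦wooden⟧ = {d6, d8} ∩ {d4, d6, d7, d8} = {d6, d8}
So ⟦broken wooden vase left of d2⟧ = {d6, d8}.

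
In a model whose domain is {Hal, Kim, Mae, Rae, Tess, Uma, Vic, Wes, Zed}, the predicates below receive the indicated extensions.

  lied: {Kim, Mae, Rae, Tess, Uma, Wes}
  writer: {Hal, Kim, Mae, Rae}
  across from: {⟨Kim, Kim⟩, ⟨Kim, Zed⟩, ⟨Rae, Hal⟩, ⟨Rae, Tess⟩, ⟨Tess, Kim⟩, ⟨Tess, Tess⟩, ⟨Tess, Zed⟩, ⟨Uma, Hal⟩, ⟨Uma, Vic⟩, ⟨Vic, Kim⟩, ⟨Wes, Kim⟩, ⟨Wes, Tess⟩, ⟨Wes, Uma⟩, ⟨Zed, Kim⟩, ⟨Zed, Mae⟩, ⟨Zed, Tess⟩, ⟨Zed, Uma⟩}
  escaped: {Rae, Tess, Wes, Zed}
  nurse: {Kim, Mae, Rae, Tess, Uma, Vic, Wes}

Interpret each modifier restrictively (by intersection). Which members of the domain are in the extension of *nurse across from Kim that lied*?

⟦across from Kim⟧ = {x : ⟨x, Kim⟩ ∈ ⟦across from⟧} = {Kim, Tess, Vic, Wes, Zed}
⟦that lied⟧ = ⟦lied⟧ = {Kim, Mae, Rae, Tess, Uma, Wes}
⟦nurse⟧ = {Kim, Mae, Rae, Tess, Uma, Vic, Wes}
… ∩ ⟦across from Kim⟧ = {Kim, Mae, Rae, Tess, Uma, Vic, Wes} ∩ {Kim, Tess, Vic, Wes, Zed} = {Kim, Tess, Vic, Wes}
… ∩ ⟦that lied⟧ = {Kim, Tess, Vic, Wes} ∩ {Kim, Mae, Rae, Tess, Uma, Wes} = {Kim, Tess, Wes}
So ⟦nurse across from Kim that lied⟧ = {Kim, Tess, Wes}.

{Kim, Tess, Wes}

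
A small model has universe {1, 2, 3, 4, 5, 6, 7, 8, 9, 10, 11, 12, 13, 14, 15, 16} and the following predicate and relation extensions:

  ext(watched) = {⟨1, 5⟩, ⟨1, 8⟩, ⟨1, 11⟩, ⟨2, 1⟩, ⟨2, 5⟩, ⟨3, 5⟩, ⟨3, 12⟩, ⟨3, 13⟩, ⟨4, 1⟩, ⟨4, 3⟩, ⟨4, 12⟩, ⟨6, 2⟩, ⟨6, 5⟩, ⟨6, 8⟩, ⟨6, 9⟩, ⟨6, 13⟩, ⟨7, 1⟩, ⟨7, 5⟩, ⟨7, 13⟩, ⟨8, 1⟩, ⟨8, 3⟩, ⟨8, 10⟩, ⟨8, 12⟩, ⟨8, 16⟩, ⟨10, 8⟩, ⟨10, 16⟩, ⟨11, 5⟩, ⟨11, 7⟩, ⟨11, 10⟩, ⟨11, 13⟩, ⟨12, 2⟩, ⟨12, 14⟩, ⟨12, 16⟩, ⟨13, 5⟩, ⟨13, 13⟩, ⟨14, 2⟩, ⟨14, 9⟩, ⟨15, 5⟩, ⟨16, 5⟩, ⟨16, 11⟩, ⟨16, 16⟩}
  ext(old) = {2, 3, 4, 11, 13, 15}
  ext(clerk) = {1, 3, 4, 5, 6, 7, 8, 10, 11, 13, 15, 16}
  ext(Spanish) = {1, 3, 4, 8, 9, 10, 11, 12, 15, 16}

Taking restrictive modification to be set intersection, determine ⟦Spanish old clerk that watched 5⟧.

{3, 11, 15}

⟦that watched 5⟧ = {x : ⟨x, 5⟩ ∈ ⟦watched⟧} = {1, 2, 3, 6, 7, 11, 13, 15, 16}
⟦clerk⟧ = {1, 3, 4, 5, 6, 7, 8, 10, 11, 13, 15, 16}
… ∩ ⟦that watched 5⟧ = {1, 3, 4, 5, 6, 7, 8, 10, 11, 13, 15, 16} ∩ {1, 2, 3, 6, 7, 11, 13, 15, 16} = {1, 3, 6, 7, 11, 13, 15, 16}
… ∩ ⟦Spanish⟧ = {1, 3, 6, 7, 11, 13, 15, 16} ∩ {1, 3, 4, 8, 9, 10, 11, 12, 15, 16} = {1, 3, 11, 15, 16}
… ∩ ⟦old⟧ = {1, 3, 11, 15, 16} ∩ {2, 3, 4, 11, 13, 15} = {3, 11, 15}
So ⟦Spanish old clerk that watched 5⟧ = {3, 11, 15}.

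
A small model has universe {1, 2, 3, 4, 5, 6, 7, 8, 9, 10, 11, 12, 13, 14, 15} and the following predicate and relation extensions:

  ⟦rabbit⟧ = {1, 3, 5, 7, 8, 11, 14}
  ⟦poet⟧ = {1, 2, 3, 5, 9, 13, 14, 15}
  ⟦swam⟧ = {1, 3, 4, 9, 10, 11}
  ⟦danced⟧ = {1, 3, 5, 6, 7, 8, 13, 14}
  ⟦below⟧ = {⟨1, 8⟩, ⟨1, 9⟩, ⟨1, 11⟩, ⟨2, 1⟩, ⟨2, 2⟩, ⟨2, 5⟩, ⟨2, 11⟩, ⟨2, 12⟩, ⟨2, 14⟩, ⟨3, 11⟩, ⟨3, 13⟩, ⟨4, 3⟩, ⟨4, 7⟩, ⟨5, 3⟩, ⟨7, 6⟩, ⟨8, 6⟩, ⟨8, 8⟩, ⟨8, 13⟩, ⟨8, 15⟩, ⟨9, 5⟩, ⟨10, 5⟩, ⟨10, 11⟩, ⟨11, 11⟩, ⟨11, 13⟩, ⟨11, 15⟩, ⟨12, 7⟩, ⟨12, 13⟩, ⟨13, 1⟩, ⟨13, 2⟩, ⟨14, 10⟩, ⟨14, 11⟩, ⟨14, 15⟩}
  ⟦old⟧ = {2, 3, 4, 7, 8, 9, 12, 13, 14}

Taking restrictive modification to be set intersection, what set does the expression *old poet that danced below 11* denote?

{3, 14}

⟦that danced⟧ = ⟦danced⟧ = {1, 3, 5, 6, 7, 8, 13, 14}
⟦below 11⟧ = {x : ⟨x, 11⟩ ∈ ⟦below⟧} = {1, 2, 3, 10, 11, 14}
⟦poet⟧ = {1, 2, 3, 5, 9, 13, 14, 15}
… ∩ ⟦that danced⟧ = {1, 2, 3, 5, 9, 13, 14, 15} ∩ {1, 3, 5, 6, 7, 8, 13, 14} = {1, 3, 5, 13, 14}
… ∩ ⟦below 11⟧ = {1, 3, 5, 13, 14} ∩ {1, 2, 3, 10, 11, 14} = {1, 3, 14}
… ∩ ⟦old⟧ = {1, 3, 14} ∩ {2, 3, 4, 7, 8, 9, 12, 13, 14} = {3, 14}
So ⟦old poet that danced below 11⟧ = {3, 14}.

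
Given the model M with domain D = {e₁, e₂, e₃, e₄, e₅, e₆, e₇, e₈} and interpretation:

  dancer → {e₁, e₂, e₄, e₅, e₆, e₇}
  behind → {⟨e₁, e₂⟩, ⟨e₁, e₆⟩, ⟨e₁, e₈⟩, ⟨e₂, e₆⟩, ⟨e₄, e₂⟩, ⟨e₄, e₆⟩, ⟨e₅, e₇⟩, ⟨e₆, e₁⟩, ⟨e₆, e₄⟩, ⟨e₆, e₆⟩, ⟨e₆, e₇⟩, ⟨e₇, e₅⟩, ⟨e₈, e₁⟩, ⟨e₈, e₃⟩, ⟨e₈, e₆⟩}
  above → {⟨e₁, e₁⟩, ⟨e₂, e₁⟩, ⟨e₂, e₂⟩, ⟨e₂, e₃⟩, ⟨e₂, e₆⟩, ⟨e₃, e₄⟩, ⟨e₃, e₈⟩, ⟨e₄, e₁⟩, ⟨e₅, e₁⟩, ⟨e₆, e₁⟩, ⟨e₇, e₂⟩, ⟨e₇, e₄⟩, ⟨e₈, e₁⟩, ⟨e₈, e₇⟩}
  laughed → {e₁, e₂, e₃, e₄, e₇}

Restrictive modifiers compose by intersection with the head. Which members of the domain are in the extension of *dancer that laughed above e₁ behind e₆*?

⟦that laughed⟧ = ⟦laughed⟧ = {e₁, e₂, e₃, e₄, e₇}
⟦above e₁⟧ = {x : ⟨x, e₁⟩ ∈ ⟦above⟧} = {e₁, e₂, e₄, e₅, e₆, e₈}
⟦behind e₆⟧ = {x : ⟨x, e₆⟩ ∈ ⟦behind⟧} = {e₁, e₂, e₄, e₆, e₈}
⟦dancer⟧ = {e₁, e₂, e₄, e₅, e₆, e₇}
… ∩ ⟦that laughed⟧ = {e₁, e₂, e₄, e₅, e₆, e₇} ∩ {e₁, e₂, e₃, e₄, e₇} = {e₁, e₂, e₄, e₇}
… ∩ ⟦above e₁⟧ = {e₁, e₂, e₄, e₇} ∩ {e₁, e₂, e₄, e₅, e₆, e₈} = {e₁, e₂, e₄}
… ∩ ⟦behind e₆⟧ = {e₁, e₂, e₄} ∩ {e₁, e₂, e₄, e₆, e₈} = {e₁, e₂, e₄}
So ⟦dancer that laughed above e₁ behind e₆⟧ = {e₁, e₂, e₄}.

{e₁, e₂, e₄}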